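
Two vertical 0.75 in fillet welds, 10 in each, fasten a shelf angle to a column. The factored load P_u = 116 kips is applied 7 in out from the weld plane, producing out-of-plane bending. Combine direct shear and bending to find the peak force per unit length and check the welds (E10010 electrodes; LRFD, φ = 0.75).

f_max ≈ 25 kip/in; NOT adequate

E100XX → F_EXX = 100 ksi.
L_w = 2 × 10 = 20 in; section modulus (unit throat) S = 2 × L²/6 = 33.33 in².
Direct shear f_v = P/L_w = 116/20 = 5.8 kip/in.
Moment M = P × e = 116 × 7 = 812 kip·in; bending f_b = M/S = 24.36 kip/in.
f_max = √(f_v² + f_b²) = √(5.8² + 24.36²) = 25.04 kip/in.
φr_n = 0.75 × 0.6 × 100 × (0.707 × 0.75) = 23.86 kip/in → NOT adequate.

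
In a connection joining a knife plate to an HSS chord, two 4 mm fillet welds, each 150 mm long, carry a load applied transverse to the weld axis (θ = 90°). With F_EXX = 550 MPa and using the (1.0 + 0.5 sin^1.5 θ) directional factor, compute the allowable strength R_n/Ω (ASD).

R_n/Ω ≈ 210 kN

t_e = 0.707 × 4 = 2.828 mm; A_we = 2.828 × 300 = 848.4 mm².
Directional factor: 1.0 + 0.5 sin^1.5(90°) = 1.5.
F_nw = 0.6 × 550 × 1.5 = 495 MPa.
R_n/Ω = (495 × 848.4) / 2.0 × 10⁻³ = 210 kN.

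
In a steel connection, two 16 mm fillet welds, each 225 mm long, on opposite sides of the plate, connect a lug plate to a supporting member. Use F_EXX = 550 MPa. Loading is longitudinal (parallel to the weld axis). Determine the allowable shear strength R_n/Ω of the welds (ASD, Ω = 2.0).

Effective throat t_e = 0.707 × 16 = 11.31 mm.
Total length L = 450 mm; A_we = 11.31 × 450 = 5090 mm².
F_nw = 0.6 F_EXX = 0.6 × 550 = 330 MPa.
R_n = 330 × 5090 × 10⁻³ = 1680 kN; R_n/Ω = 1680/2.0 = 839.9 kN.

R_n/Ω ≈ 840 kN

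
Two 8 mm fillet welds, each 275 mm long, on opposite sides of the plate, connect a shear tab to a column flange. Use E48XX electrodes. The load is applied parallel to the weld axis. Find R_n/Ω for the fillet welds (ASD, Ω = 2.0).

E48XX → F_EXX = 480 MPa.
Effective throat t_e = 0.707 × 8 = 5.656 mm.
Total length L = 550 mm; A_we = 5.656 × 550 = 3111 mm².
F_nw = 0.6 F_EXX = 0.6 × 480 = 288 MPa.
R_n = 288 × 3111 × 10⁻³ = 895.9 kN; R_n/Ω = 895.9/2.0 = 448 kN.

R_n/Ω ≈ 448 kN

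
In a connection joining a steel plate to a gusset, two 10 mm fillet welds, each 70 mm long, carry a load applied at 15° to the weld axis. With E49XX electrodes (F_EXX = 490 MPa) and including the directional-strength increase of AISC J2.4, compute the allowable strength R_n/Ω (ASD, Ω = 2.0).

R_n/Ω ≈ 155 kN

t_e = 0.707 × 10 = 7.07 mm; A_we = 7.07 × 140 = 989.8 mm².
Directional factor: 1.0 + 0.5 sin^1.5(15°) = 1.066.
F_nw = 0.6 × 490 × 1.066 = 313.4 MPa.
R_n/Ω = (313.4 × 989.8) / 2.0 × 10⁻³ = 155.1 kN.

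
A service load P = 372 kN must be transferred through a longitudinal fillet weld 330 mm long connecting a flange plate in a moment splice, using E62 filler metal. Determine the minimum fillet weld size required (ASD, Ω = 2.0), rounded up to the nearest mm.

E62XX → F_EXX = 620 MPa.
Total weld length L = 330 mm.
Required throat t_e = P × Ω / (0.6 F_EXX × L) = 372 × 2.0 / (0.6 × 620 × 330 × 10⁻³) = 6.061 mm.
Required leg w = t_e / 0.707 = 8.572 mm → use 9 mm.

w = 9 mm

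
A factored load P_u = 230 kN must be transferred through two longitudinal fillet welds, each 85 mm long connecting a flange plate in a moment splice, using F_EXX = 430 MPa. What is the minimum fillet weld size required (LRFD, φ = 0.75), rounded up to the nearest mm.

Total weld length L = 170 mm.
Required throat t_e = P_u / (φ × 0.6 F_EXX × L) = 230 / (0.75 × 0.6 × 430 × 170 × 10⁻³) = 6.992 mm.
Required leg w = t_e / 0.707 = 9.89 mm → use 10 mm.

w = 10 mm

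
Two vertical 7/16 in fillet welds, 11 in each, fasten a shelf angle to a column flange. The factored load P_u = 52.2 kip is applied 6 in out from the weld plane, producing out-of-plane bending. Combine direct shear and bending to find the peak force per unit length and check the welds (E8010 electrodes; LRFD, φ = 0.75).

f_max ≈ 8.12 kip/in; adequate

E80XX → F_EXX = 80 ksi.
L_w = 2 × 11 = 22 in; section modulus (unit throat) S = 2 × L²/6 = 40.33 in².
Direct shear f_v = P/L_w = 52.2/22 = 2.373 kip/in.
Moment M = P × e = 52.2 × 6 = 313.2 kip·in; bending f_b = M/S = 7.765 kip/in.
f_max = √(f_v² + f_b²) = √(2.373² + 7.765²) = 8.12 kip/in.
φr_n = 0.75 × 0.6 × 80 × (0.707 × 0.4375) = 11.14 kip/in → adequate.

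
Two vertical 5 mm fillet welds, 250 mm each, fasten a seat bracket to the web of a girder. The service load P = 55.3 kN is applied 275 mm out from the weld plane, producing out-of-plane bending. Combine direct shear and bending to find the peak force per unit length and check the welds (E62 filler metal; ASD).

f_max ≈ 738 N/mm; NOT adequate

E62XX → F_EXX = 620 MPa.
L_w = 2 × 250 = 500 mm; section modulus (unit throat) S = 2 × L²/6 = 20830 mm².
Direct shear f_v = P/L_w = 55.3×10³/500 = 110.6 N/mm.
Moment M = P × e = 55.3×10³ × 275 = 15208000 N·mm; bending f_b = M/S = 730 N/mm.
f_max = √(f_v² + f_b²) = √(110.6² + 730²) = 738.3 N/mm.
r_n/Ω = (1/2.0) × 0.6 × 620 × (0.707 × 5) = 657.5 N/mm → NOT adequate.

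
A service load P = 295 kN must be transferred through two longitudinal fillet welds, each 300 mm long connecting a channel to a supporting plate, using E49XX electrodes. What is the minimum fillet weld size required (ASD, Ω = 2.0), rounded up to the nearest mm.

w = 5 mm

E49XX → F_EXX = 490 MPa.
Total weld length L = 600 mm.
Required throat t_e = P × Ω / (0.6 F_EXX × L) = 295 × 2.0 / (0.6 × 490 × 600 × 10⁻³) = 3.345 mm.
Required leg w = t_e / 0.707 = 4.731 mm → use 5 mm.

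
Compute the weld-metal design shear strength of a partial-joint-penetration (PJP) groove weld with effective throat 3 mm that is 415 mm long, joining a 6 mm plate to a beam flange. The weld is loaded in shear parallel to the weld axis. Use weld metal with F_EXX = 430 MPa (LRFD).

Effective throat (given) t_e = 3 mm.
A_we = 3 × 415 = 1245 mm².
F_nw = 0.6 F_EXX = 258 MPa.
φR_n = 0.75 × 258 × 1245 × 10⁻³ = 240.9 kN.

φR_n ≈ 241 kN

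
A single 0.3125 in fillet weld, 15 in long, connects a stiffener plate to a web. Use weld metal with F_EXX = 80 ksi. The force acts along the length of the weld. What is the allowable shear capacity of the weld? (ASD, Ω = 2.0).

R_n/Ω ≈ 79.5 kip

Effective throat t_e = 0.707 × 0.3125 = 0.2209 in.
Total length L = 15 in; A_we = 0.2209 × 15 = 3.314 in².
F_nw = 0.6 F_EXX = 0.6 × 80 = 48 ksi.
R_n = 48 × 3.314 = 159.1 kip; R_n/Ω = 159.1/2.0 = 79.54 kip.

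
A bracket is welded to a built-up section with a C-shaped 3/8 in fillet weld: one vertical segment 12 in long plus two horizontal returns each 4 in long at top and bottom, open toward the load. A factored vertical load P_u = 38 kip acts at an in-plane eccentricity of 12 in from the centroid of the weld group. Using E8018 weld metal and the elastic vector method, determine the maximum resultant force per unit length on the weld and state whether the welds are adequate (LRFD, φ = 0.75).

f_max ≈ 7.79 kip/in; adequate

E80XX → F_EXX = 80 ksi.
Total weld length L_w = 20 in. Treat welds as unit-width lines.
Centroid: x̄ = 2×4×2 / 20 = 0.8 in from the vertical weld.
Polar moment about centroid: J = I_x + I_y = [12³/12 + 2×4×6²] + [12×0.8² + 2(4³/12 + 4×1.2²)] = 461.9 in³.
Direct shear f_v = P/L_w = 38 / 20 = 1.9 kip/in (vertical).
Torsion M = P·e = 38 × 12 = 456 kip·in.
Critical point at (x, y) = (3.2, 6) from centroid. f_tx = M·y/J = 5.924 kip/in; f_ty = M·x/J = 3.159 kip/in.
Resultant f_max = √[f_tx² + (f_v + f_ty)²] = √[5.924² + (1.9 + 3.159)²] = 7.79 kip/in.
Capacity per unit length: φr_n = 0.75 × 0.6 × 80 × (0.707 × 0.375) = 9.544 kip/in.
7.79 ≤ 9.544 → adequate.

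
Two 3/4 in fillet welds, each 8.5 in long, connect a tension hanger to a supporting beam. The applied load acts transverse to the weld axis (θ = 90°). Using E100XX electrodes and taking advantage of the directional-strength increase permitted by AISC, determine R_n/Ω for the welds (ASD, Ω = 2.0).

R_n/Ω ≈ 406 kips

E100XX → F_EXX = 100 ksi.
t_e = 0.707 × 0.75 = 0.5302 in; A_we = 0.5302 × 17 = 9.014 in².
Directional factor: 1.0 + 0.5 sin^1.5(90°) = 1.5.
F_nw = 0.6 × 100 × 1.5 = 90 ksi.
R_n/Ω = (90 × 9.014) / 2.0 = 405.6 kips.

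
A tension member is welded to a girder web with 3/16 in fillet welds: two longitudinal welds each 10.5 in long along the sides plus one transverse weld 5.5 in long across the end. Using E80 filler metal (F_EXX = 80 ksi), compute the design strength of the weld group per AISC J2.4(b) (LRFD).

φR_n ≈ 126 kips

t_e = 0.707 × 0.1875 = 0.1326 in.
R_nwl = 0.6 × 80 × 0.1326 × 21 = 133.6 kips (longitudinal, 2 welds).
R_nwt = 0.6 × 80 × 0.1326 × 5.5 = 35 kips (transverse, base value).
(i) R_nwl + R_nwt = 168.6 kips; (ii) 0.85 R_nwl + 1.5 R_nwt = 166.1 kips.
R_n = max = 168.6 kips [governs: (i)]; φR_n = 126.5 kips.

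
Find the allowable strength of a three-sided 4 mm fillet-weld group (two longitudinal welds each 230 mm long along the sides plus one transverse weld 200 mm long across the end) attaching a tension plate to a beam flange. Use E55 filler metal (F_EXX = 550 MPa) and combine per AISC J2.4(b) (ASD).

t_e = 0.707 × 4 = 2.828 mm.
R_nwl = 0.6 × 550 × 2.828 × 460 × 10⁻³ = 429.3 kN (longitudinal, 2 welds).
R_nwt = 0.6 × 550 × 2.828 × 200 × 10⁻³ = 186.6 kN (transverse, base value).
(i) R_nwl + R_nwt = 615.9 kN; (ii) 0.85 R_nwl + 1.5 R_nwt = 644.9 kN.
R_n = max = 644.9 kN [governs: (ii)]; R_n/Ω = 322.4 kN.

R_n/Ω ≈ 322 kN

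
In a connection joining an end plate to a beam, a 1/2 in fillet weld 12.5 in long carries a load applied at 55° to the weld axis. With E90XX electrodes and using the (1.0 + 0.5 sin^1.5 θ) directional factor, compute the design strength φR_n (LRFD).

E90XX → F_EXX = 90 ksi.
t_e = 0.707 × 0.5 = 0.3535 in; A_we = 0.3535 × 12.5 = 4.419 in².
Directional factor: 1.0 + 0.5 sin^1.5(55°) = 1.371.
F_nw = 0.6 × 90 × 1.371 = 74.02 ksi.
φR_n = 0.75 × 74.02 × 4.419 = 245.3 kips.

φR_n ≈ 245 kips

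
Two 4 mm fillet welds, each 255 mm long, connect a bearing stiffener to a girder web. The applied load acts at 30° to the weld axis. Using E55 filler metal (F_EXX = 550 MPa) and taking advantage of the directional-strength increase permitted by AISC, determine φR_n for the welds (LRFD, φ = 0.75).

t_e = 0.707 × 4 = 2.828 mm; A_we = 2.828 × 510 = 1442 mm².
Directional factor: 1.0 + 0.5 sin^1.5(30°) = 1.177.
F_nw = 0.6 × 550 × 1.177 = 388.3 MPa.
φR_n = 0.75 × 388.3 × 1442 × 10⁻³ = 420.1 kN.

φR_n ≈ 420 kN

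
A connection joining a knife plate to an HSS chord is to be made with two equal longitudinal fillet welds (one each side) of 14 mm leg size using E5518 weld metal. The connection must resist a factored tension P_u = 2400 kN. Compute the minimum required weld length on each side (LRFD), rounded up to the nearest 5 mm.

E55XX → F_EXX = 550 MPa.
Throat t_e = 0.707 × 14 = 9.898 mm.
φr_n = 0.75 × 0.6 × 550 × 9.898 × 10⁻³ = 2.45 kN/mm.
L_req = P_u / φr_n = 2400 / 2.45 = 979.7 mm total.
Per side: 979.7 / 2 = 489.8 mm.
Round up → use L = 490 mm on each side.

L = 490 mm on each side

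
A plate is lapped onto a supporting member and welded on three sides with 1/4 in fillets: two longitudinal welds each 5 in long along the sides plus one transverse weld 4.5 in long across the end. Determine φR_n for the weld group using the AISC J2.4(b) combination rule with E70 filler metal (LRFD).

E70XX → F_EXX = 70 ksi.
t_e = 0.707 × 0.25 = 0.1767 in.
R_nwl = 0.6 × 70 × 0.1767 × 10 = 74.23 kips (longitudinal, 2 welds).
R_nwt = 0.6 × 70 × 0.1767 × 4.5 = 33.41 kips (transverse, base value).
(i) R_nwl + R_nwt = 107.6 kips; (ii) 0.85 R_nwl + 1.5 R_nwt = 113.2 kips.
R_n = max = 113.2 kips [governs: (ii)]; φR_n = 84.91 kips.

φR_n ≈ 84.9 kips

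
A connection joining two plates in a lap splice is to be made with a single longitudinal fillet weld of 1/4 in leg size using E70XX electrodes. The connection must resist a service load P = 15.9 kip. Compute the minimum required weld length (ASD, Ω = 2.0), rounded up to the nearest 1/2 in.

E70XX → F_EXX = 70 ksi.
Throat t_e = 0.707 × 0.25 = 0.1767 in.
r_n/Ω = (0.6 × 70 × 0.1767) / 2.0 = 3.712 kip/in.
L_req = P / (r_n/Ω) = 15.9 / 3.712 = 4.284 in total.
Round up → use L = 4.5 in.

L = 4.5 in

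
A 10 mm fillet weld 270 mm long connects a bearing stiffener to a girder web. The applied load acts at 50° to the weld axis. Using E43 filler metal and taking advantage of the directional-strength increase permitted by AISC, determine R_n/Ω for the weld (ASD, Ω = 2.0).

R_n/Ω ≈ 329 kN

E43XX → F_EXX = 430 MPa.
t_e = 0.707 × 10 = 7.07 mm; A_we = 7.07 × 270 = 1909 mm².
Directional factor: 1.0 + 0.5 sin^1.5(50°) = 1.335.
F_nw = 0.6 × 430 × 1.335 = 344.5 MPa.
R_n/Ω = (344.5 × 1909) / 2.0 × 10⁻³ = 328.8 kN.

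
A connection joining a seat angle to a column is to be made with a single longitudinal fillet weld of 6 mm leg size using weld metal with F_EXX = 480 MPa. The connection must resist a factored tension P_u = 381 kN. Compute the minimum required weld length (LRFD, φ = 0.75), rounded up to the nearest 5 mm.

Throat t_e = 0.707 × 6 = 4.242 mm.
φr_n = 0.75 × 0.6 × 480 × 4.242 × 10⁻³ = 0.9163 kN/mm.
L_req = P_u / φr_n = 381 / 0.9163 = 415.8 mm total.
Round up → use L = 420 mm.

L = 420 mm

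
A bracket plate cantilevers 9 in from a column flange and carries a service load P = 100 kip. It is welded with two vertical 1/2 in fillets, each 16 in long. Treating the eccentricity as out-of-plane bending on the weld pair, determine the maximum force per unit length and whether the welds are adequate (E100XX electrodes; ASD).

f_max ≈ 11 kip/in; NOT adequate

E100XX → F_EXX = 100 ksi.
L_w = 2 × 16 = 32 in; section modulus (unit throat) S = 2 × L²/6 = 85.33 in².
Direct shear f_v = P/L_w = 100/32 = 3.125 kip/in.
Moment M = P × e = 100 × 9 = 900 kip·in; bending f_b = M/S = 10.55 kip/in.
f_max = √(f_v² + f_b²) = √(3.125² + 10.55²) = 11 kip/in.
r_n/Ω = (1/2.0) × 0.6 × 100 × (0.707 × 0.5) = 10.6 kip/in → NOT adequate.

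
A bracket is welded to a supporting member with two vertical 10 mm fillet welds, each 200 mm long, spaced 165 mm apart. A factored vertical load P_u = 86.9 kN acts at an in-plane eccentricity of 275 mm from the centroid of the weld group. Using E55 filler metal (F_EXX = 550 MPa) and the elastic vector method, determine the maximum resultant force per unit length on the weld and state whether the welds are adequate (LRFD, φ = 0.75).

Total weld length L_w = 400 mm. Treat welds as unit-width lines.
Polar moment about centroid: J = 2[d³/12 + d(b/2)²] = 2[200³/12 + 200×82.5²] = 4056000 mm³.
Direct shear f_v = P/L_w = 86.9×10³ / 400 = 217.2 N/mm (vertical).
Torsion M = P·e = 86.9×10³ × 275 = 23898000 N·mm.
Critical point at (x, y) = (82.5, 100) from centroid. f_tx = M·y/J = 589.2 N/mm; f_ty = M·x/J = 486.1 N/mm.
Resultant f_max = √[f_tx² + (f_v + f_ty)²] = √[589.2² + (217.2 + 486.1)²] = 917.5 N/mm.
Capacity per unit length: φr_n = 0.75 × 0.6 × 550 × (0.707 × 10) = 1750 N/mm.
917.5 ≤ 1750 → adequate.

f_max ≈ 918 N/mm; adequate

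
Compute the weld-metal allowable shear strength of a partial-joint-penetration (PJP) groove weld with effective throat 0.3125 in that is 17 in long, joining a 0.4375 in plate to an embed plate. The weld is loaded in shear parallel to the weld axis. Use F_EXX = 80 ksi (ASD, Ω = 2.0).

R_n/Ω ≈ 128 kips

Effective throat (given) t_e = 0.3125 in.
A_we = 0.3125 × 17 = 5.312 in².
F_nw = 0.6 F_EXX = 48 ksi.
R_n/Ω = (48 × 5.312) / 2.0 = 127.5 kips.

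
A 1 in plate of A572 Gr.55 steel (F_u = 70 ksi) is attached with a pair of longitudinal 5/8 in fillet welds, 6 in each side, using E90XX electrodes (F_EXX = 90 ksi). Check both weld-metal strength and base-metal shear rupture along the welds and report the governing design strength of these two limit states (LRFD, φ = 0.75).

t_e = 0.707 × 0.625 = 0.4419 in; L = 12 in.
Weld metal: φR_n = 0.75 × 0.6 × 90 × 0.4419 × 12 = 214.8 kips.
Base metal (shear rupture): φR_n = 0.75 × 0.6 × 70 × 1 × 12 = 378 kips.
Governing: weld metal.

φR_n ≈ 215 kips (weld metal governs)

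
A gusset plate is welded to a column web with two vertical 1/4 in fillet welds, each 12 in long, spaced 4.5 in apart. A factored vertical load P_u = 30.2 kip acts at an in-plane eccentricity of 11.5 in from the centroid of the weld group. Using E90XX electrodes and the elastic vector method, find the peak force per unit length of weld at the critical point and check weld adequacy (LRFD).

E90XX → F_EXX = 90 ksi.
Total weld length L_w = 24 in. Treat welds as unit-width lines.
Polar moment about centroid: J = 2[d³/12 + d(b/2)²] = 2[12³/12 + 12×2.25²] = 409.5 in³.
Direct shear f_v = P/L_w = 30.2 / 24 = 1.258 kip/in (vertical).
Torsion M = P·e = 30.2 × 11.5 = 347.3 kip·in.
Critical point at (x, y) = (2.25, 6) from centroid. f_tx = M·y/J = 5.089 kip/in; f_ty = M·x/J = 1.908 kip/in.
Resultant f_max = √[f_tx² + (f_v + f_ty)²] = √[5.089² + (1.258 + 1.908)²] = 5.993 kip/in.
Capacity per unit length: φr_n = 0.75 × 0.6 × 90 × (0.707 × 0.25) = 7.158 kip/in.
5.993 ≤ 7.158 → adequate.

f_max ≈ 5.99 kip/in; adequate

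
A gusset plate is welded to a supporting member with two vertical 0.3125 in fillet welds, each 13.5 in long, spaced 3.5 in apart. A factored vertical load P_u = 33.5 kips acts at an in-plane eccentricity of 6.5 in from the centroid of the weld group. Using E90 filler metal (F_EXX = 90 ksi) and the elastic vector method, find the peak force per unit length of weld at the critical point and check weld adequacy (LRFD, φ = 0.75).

f_max ≈ 3.6 kip/in; adequate

Total weld length L_w = 27 in. Treat welds as unit-width lines.
Polar moment about centroid: J = 2[d³/12 + d(b/2)²] = 2[13.5³/12 + 13.5×1.75²] = 492.8 in³.
Direct shear f_v = P/L_w = 33.5 / 27 = 1.241 kip/in (vertical).
Torsion M = P·e = 33.5 × 6.5 = 217.75 kip·in.
Critical point at (x, y) = (1.75, 6.75) from centroid. f_tx = M·y/J = 2.983 kip/in; f_ty = M·x/J = 0.7733 kip/in.
Resultant f_max = √[f_tx² + (f_v + f_ty)²] = √[2.983² + (1.241 + 0.7733)²] = 3.599 kip/in.
Capacity per unit length: φr_n = 0.75 × 0.6 × 90 × (0.707 × 0.3125) = 8.948 kip/in.
3.599 ≤ 8.948 → adequate.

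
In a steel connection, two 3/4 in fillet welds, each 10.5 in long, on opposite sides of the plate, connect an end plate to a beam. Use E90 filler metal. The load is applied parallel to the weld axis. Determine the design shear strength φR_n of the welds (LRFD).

φR_n ≈ 451 kips

E90XX → F_EXX = 90 ksi.
Effective throat t_e = 0.707 × 0.75 = 0.5302 in.
Total length L = 21 in; A_we = 0.5302 × 21 = 11.14 in².
F_nw = 0.6 F_EXX = 0.6 × 90 = 54 ksi.
φR_n = 0.75 × 54 × 11.14 = 451 kips.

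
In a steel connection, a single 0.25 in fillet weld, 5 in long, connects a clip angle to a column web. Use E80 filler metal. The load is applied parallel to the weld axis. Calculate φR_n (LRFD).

E80XX → F_EXX = 80 ksi.
Effective throat t_e = 0.707 × 0.25 = 0.1767 in.
Total length L = 5 in; A_we = 0.1767 × 5 = 0.8837 in².
F_nw = 0.6 F_EXX = 0.6 × 80 = 48 ksi.
φR_n = 0.75 × 48 × 0.8837 = 31.81 kip.

φR_n ≈ 31.8 kip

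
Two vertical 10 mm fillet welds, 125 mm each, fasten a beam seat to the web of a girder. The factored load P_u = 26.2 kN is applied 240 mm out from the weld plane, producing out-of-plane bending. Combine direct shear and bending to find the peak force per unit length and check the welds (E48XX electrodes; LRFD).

E48XX → F_EXX = 480 MPa.
L_w = 2 × 125 = 250 mm; section modulus (unit throat) S = 2 × L²/6 = 5208 mm².
Direct shear f_v = P/L_w = 26.2×10³/250 = 104.8 N/mm.
Moment M = P × e = 26.2×10³ × 240 = 6288000 N·mm; bending f_b = M/S = 1207 N/mm.
f_max = √(f_v² + f_b²) = √(104.8² + 1207²) = 1212 N/mm.
φr_n = 0.75 × 0.6 × 480 × (0.707 × 10) = 1527 N/mm → adequate.

f_max ≈ 1210 N/mm; adequate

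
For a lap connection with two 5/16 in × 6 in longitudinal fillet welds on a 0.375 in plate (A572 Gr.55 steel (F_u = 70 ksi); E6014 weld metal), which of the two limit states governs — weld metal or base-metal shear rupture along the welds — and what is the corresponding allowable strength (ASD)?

E60XX → F_EXX = 60 ksi.
t_e = 0.707 × 0.3125 = 0.2209 in; L = 12 in.
Weld metal: R_n/Ω = (1/2.0) × 0.6 × 60 × 0.2209 × 12 = 47.72 kips.
Base metal (shear rupture): R_n/Ω = (1/2.0) × 0.6 × 70 × 0.375 × 12 = 94.5 kips.
Governing: weld metal.

R_n/Ω ≈ 47.7 kips (weld metal governs)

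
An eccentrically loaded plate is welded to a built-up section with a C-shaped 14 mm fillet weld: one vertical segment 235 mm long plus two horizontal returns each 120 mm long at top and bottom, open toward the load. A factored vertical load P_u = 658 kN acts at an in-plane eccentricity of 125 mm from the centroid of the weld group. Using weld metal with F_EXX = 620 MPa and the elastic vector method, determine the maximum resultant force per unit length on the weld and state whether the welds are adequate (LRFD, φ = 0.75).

Total weld length L_w = 475 mm. Treat welds as unit-width lines.
Centroid: x̄ = 2×120×60 / 475 = 30.32 mm from the vertical weld.
Polar moment about centroid: J = I_x + I_y = [235³/12 + 2×120×117.5²] + [235×30.32² + 2(120³/12 + 120×29.68²)] = 5110000 mm³.
Direct shear f_v = P/L_w = 658×10³ / 475 = 1385 N/mm (vertical).
Torsion M = P·e = 658×10³ × 125 = 82250000 N·mm.
Critical point at (x, y) = (89.68, 117.5) from centroid. f_tx = M·y/J = 1891 N/mm; f_ty = M·x/J = 1443 N/mm.
Resultant f_max = √[f_tx² + (f_v + f_ty)²] = √[1891² + (1385 + 1443)²] = 3403 N/mm.
Capacity per unit length: φr_n = 0.75 × 0.6 × 620 × (0.707 × 14) = 2762 N/mm.
3403 > 2762 → NOT adequate.

f_max ≈ 3400 N/mm; NOT adequate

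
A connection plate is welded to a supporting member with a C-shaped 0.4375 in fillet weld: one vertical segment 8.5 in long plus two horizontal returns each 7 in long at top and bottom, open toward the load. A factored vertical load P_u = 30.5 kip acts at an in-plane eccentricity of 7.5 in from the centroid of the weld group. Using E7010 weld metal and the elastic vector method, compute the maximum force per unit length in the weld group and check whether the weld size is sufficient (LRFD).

E70XX → F_EXX = 70 ksi.
Total weld length L_w = 22.5 in. Treat welds as unit-width lines.
Centroid: x̄ = 2×7×3.5 / 22.5 = 2.178 in from the vertical weld.
Polar moment about centroid: J = I_x + I_y = [8.5³/12 + 2×7×4.25²] + [8.5×2.178² + 2(7³/12 + 7×1.322²)] = 426 in³.
Direct shear f_v = P/L_w = 30.5 / 22.5 = 1.356 kip/in (vertical).
Torsion M = P·e = 30.5 × 7.5 = 228.75 kip·in.
Critical point at (x, y) = (4.822, 4.25) from centroid. f_tx = M·y/J = 2.282 kip/in; f_ty = M·x/J = 2.589 kip/in.
Resultant f_max = √[f_tx² + (f_v + f_ty)²] = √[2.282² + (1.356 + 2.589)²] = 4.557 kip/in.
Capacity per unit length: φr_n = 0.75 × 0.6 × 70 × (0.707 × 0.4375) = 9.743 kip/in.
4.557 ≤ 9.743 → adequate.

f_max ≈ 4.56 kip/in; adequate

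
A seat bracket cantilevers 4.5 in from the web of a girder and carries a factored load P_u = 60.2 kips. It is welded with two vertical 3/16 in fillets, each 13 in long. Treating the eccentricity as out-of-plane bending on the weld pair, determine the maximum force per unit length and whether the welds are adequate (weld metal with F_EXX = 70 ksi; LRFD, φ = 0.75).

L_w = 2 × 13 = 26 in; section modulus (unit throat) S = 2 × L²/6 = 56.33 in².
Direct shear f_v = P/L_w = 60.2/26 = 2.315 kip/in.
Moment M = P × e = 60.2 × 4.5 = 270.9 kip·in; bending f_b = M/S = 4.809 kip/in.
f_max = √(f_v² + f_b²) = √(2.315² + 4.809²) = 5.337 kip/in.
φr_n = 0.75 × 0.6 × 70 × (0.707 × 0.1875) = 4.176 kip/in → NOT adequate.

f_max ≈ 5.34 kip/in; NOT adequate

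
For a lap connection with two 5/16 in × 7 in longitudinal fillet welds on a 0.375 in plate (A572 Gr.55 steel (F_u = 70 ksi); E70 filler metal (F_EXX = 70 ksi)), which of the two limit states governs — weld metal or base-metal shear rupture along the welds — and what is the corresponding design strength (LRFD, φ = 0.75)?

t_e = 0.707 × 0.3125 = 0.2209 in; L = 14 in.
Weld metal: φR_n = 0.75 × 0.6 × 70 × 0.2209 × 14 = 97.43 kip.
Base metal (shear rupture): φR_n = 0.75 × 0.6 × 70 × 0.375 × 14 = 165.4 kip.
Governing: weld metal.

φR_n ≈ 97.4 kip (weld metal governs)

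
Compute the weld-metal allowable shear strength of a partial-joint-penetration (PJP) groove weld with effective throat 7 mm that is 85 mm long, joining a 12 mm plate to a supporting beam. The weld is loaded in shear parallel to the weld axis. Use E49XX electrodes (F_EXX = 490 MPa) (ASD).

Effective throat (given) t_e = 7 mm.
A_we = 7 × 85 = 595 mm².
F_nw = 0.6 F_EXX = 294 MPa.
R_n/Ω = (294 × 595) / 2.0 × 10⁻³ = 87.47 kN.

R_n/Ω ≈ 87.5 kN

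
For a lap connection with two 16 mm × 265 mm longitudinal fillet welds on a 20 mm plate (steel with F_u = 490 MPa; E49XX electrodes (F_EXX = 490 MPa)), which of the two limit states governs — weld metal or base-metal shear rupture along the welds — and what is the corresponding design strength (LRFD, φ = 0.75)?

φR_n ≈ 1320 kN (weld metal governs)

t_e = 0.707 × 16 = 11.31 mm; L = 530 mm.
Weld metal: φR_n = 0.75 × 0.6 × 490 × 11.31 × 530 × 10⁻³ = 1322 kN.
Base metal (shear rupture): φR_n = 0.75 × 0.6 × 490 × 20 × 530 × 10⁻³ = 2337 kN.
Governing: weld metal.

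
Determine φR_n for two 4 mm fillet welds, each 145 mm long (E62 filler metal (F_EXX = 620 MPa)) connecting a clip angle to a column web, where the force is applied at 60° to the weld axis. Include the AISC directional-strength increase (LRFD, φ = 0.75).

t_e = 0.707 × 4 = 2.828 mm; A_we = 2.828 × 290 = 820.1 mm².
Directional factor: 1.0 + 0.5 sin^1.5(60°) = 1.403.
F_nw = 0.6 × 620 × 1.403 = 521.9 MPa.
φR_n = 0.75 × 521.9 × 820.1 × 10⁻³ = 321 kN.

φR_n ≈ 321 kN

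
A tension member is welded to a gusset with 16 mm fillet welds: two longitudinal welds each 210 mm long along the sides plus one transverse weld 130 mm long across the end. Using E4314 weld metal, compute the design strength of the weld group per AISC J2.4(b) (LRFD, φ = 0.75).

E43XX → F_EXX = 430 MPa.
t_e = 0.707 × 16 = 11.31 mm.
R_nwl = 0.6 × 430 × 11.31 × 420 × 10⁻³ = 1226 kN (longitudinal, 2 welds).
R_nwt = 0.6 × 430 × 11.31 × 130 × 10⁻³ = 379.4 kN (transverse, base value).
(i) R_nwl + R_nwt = 1605 kN; (ii) 0.85 R_nwl + 1.5 R_nwt = 1611 kN.
R_n = max = 1611 kN [governs: (ii)]; φR_n = 1208 kN.

φR_n ≈ 1210 kN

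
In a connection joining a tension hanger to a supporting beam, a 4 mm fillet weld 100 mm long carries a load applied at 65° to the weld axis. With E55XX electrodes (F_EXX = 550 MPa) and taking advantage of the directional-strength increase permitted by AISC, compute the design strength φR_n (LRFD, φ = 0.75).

t_e = 0.707 × 4 = 2.828 mm; A_we = 2.828 × 100 = 282.8 mm².
Directional factor: 1.0 + 0.5 sin^1.5(65°) = 1.431.
F_nw = 0.6 × 550 × 1.431 = 472.4 MPa.
φR_n = 0.75 × 472.4 × 282.8 × 10⁻³ = 100.2 kN.

φR_n ≈ 100 kN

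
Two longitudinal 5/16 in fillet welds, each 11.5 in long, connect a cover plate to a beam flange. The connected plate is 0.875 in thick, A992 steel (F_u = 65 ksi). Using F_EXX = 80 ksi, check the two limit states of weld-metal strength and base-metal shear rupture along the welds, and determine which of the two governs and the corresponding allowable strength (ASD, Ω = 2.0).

t_e = 0.707 × 0.3125 = 0.2209 in; L = 23 in.
Weld metal: R_n/Ω = (1/2.0) × 0.6 × 80 × 0.2209 × 23 = 122 kips.
Base metal (shear rupture): R_n/Ω = (1/2.0) × 0.6 × 65 × 0.875 × 23 = 392.4 kips.
Governing: weld metal.

R_n/Ω ≈ 122 kips (weld metal governs)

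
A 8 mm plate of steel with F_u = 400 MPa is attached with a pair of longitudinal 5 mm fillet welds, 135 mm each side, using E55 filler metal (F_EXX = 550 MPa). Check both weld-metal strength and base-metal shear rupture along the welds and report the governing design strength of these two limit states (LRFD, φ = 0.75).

t_e = 0.707 × 5 = 3.535 mm; L = 270 mm.
Weld metal: φR_n = 0.75 × 0.6 × 550 × 3.535 × 270 × 10⁻³ = 236.2 kN.
Base metal (shear rupture): φR_n = 0.75 × 0.6 × 400 × 8 × 270 × 10⁻³ = 388.8 kN.
Governing: weld metal.

φR_n ≈ 236 kN (weld metal governs)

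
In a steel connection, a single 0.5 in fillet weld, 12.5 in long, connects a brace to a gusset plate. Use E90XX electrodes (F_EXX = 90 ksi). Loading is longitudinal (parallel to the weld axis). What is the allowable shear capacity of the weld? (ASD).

Effective throat t_e = 0.707 × 0.5 = 0.3535 in.
Total length L = 12.5 in; A_we = 0.3535 × 12.5 = 4.419 in².
F_nw = 0.6 F_EXX = 0.6 × 90 = 54 ksi.
R_n = 54 × 4.419 = 238.6 kips; R_n/Ω = 238.6/2.0 = 119.3 kips.

R_n/Ω ≈ 119 kips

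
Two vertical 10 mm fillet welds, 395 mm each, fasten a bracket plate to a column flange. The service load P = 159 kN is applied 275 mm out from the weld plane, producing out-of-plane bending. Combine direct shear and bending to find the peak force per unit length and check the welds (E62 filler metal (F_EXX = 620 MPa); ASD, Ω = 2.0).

f_max ≈ 864 N/mm; adequate

L_w = 2 × 395 = 790 mm; section modulus (unit throat) S = 2 × L²/6 = 52010 mm².
Direct shear f_v = P/L_w = 159×10³/790 = 201.3 N/mm.
Moment M = P × e = 159×10³ × 275 = 43725000 N·mm; bending f_b = M/S = 840.7 N/mm.
f_max = √(f_v² + f_b²) = √(201.3² + 840.7²) = 864.5 N/mm.
r_n/Ω = (1/2.0) × 0.6 × 620 × (0.707 × 10) = 1315 N/mm → adequate.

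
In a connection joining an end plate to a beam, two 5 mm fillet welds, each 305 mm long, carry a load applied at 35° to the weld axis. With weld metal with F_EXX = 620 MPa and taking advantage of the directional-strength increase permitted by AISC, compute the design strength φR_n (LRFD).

φR_n ≈ 732 kN

t_e = 0.707 × 5 = 3.535 mm; A_we = 3.535 × 610 = 2156 mm².
Directional factor: 1.0 + 0.5 sin^1.5(35°) = 1.217.
F_nw = 0.6 × 620 × 1.217 = 452.8 MPa.
φR_n = 0.75 × 452.8 × 2156 × 10⁻³ = 732.3 kN.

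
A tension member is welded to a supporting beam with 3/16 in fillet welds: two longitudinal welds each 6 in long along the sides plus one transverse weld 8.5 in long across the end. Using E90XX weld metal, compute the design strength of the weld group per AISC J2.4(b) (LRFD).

E90XX → F_EXX = 90 ksi.
t_e = 0.707 × 0.1875 = 0.1326 in.
R_nwl = 0.6 × 90 × 0.1326 × 12 = 85.9 kips (longitudinal, 2 welds).
R_nwt = 0.6 × 90 × 0.1326 × 8.5 = 60.85 kips (transverse, base value).
(i) R_nwl + R_nwt = 146.7 kips; (ii) 0.85 R_nwl + 1.5 R_nwt = 164.3 kips.
R_n = max = 164.3 kips [governs: (ii)]; φR_n = 123.2 kips.

φR_n ≈ 123 kips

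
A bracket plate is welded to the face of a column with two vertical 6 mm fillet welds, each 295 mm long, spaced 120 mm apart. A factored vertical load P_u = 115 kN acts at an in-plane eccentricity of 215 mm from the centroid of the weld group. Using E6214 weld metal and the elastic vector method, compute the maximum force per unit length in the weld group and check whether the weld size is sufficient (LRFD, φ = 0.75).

f_max ≈ 712 N/mm; adequate

E62XX → F_EXX = 620 MPa.
Total weld length L_w = 590 mm. Treat welds as unit-width lines.
Polar moment about centroid: J = 2[d³/12 + d(b/2)²] = 2[295³/12 + 295×60²] = 6403000 mm³.
Direct shear f_v = P/L_w = 115×10³ / 590 = 194.9 N/mm (vertical).
Torsion M = P·e = 115×10³ × 215 = 24725000 N·mm.
Critical point at (x, y) = (60, 147.5) from centroid. f_tx = M·y/J = 569.6 N/mm; f_ty = M·x/J = 231.7 N/mm.
Resultant f_max = √[f_tx² + (f_v + f_ty)²] = √[569.6² + (194.9 + 231.7)²] = 711.6 N/mm.
Capacity per unit length: φr_n = 0.75 × 0.6 × 620 × (0.707 × 6) = 1184 N/mm.
711.6 ≤ 1184 → adequate.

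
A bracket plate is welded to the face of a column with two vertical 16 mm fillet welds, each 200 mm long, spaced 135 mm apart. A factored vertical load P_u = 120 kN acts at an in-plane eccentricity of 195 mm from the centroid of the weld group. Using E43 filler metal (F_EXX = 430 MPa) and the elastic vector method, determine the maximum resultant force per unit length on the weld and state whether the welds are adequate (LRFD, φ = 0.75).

Total weld length L_w = 400 mm. Treat welds as unit-width lines.
Polar moment about centroid: J = 2[d³/12 + d(b/2)²] = 2[200³/12 + 200×67.5²] = 3156000 mm³.
Direct shear f_v = P/L_w = 120×10³ / 400 = 300 N/mm (vertical).
Torsion M = P·e = 120×10³ × 195 = 23400000 N·mm.
Critical point at (x, y) = (67.5, 100) from centroid. f_tx = M·y/J = 741.5 N/mm; f_ty = M·x/J = 500.5 N/mm.
Resultant f_max = √[f_tx² + (f_v + f_ty)²] = √[741.5² + (300 + 500.5)²] = 1091 N/mm.
Capacity per unit length: φr_n = 0.75 × 0.6 × 430 × (0.707 × 16) = 2189 N/mm.
1091 ≤ 2189 → adequate.

f_max ≈ 1090 N/mm; adequate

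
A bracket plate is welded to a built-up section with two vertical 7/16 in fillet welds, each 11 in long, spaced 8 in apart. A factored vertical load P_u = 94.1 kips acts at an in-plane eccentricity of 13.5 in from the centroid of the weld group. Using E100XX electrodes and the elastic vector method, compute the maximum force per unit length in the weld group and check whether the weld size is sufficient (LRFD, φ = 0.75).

f_max ≈ 17.9 kip/in; NOT adequate

E100XX → F_EXX = 100 ksi.
Total weld length L_w = 22 in. Treat welds as unit-width lines.
Polar moment about centroid: J = 2[d³/12 + d(b/2)²] = 2[11³/12 + 11×4²] = 573.8 in³.
Direct shear f_v = P/L_w = 94.1 / 22 = 4.277 kip/in (vertical).
Torsion M = P·e = 94.1 × 13.5 = 1270.3 kip·in.
Critical point at (x, y) = (4, 5.5) from centroid. f_tx = M·y/J = 12.18 kip/in; f_ty = M·x/J = 8.855 kip/in.
Resultant f_max = √[f_tx² + (f_v + f_ty)²] = √[12.18² + (4.277 + 8.855)²] = 17.91 kip/in.
Capacity per unit length: φr_n = 0.75 × 0.6 × 100 × (0.707 × 0.4375) = 13.92 kip/in.
17.91 > 13.92 → NOT adequate.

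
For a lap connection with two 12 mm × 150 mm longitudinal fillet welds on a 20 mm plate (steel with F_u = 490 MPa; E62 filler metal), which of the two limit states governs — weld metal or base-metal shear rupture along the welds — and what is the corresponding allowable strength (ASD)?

R_n/Ω ≈ 473 kN (weld metal governs)

E62XX → F_EXX = 620 MPa.
t_e = 0.707 × 12 = 8.484 mm; L = 300 mm.
Weld metal: R_n/Ω = (1/2.0) × 0.6 × 620 × 8.484 × 300 × 10⁻³ = 473.4 kN.
Base metal (shear rupture): R_n/Ω = (1/2.0) × 0.6 × 490 × 20 × 300 × 10⁻³ = 882 kN.
Governing: weld metal.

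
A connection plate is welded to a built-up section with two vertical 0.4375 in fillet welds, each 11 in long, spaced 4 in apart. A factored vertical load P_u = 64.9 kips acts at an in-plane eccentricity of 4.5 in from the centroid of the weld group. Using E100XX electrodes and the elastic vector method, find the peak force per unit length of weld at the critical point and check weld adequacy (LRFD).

E100XX → F_EXX = 100 ksi.
Total weld length L_w = 22 in. Treat welds as unit-width lines.
Polar moment about centroid: J = 2[d³/12 + d(b/2)²] = 2[11³/12 + 11×2²] = 309.8 in³.
Direct shear f_v = P/L_w = 64.9 / 22 = 2.95 kip/in (vertical).
Torsion M = P·e = 64.9 × 4.5 = 292.05 kip·in.
Critical point at (x, y) = (2, 5.5) from centroid. f_tx = M·y/J = 5.184 kip/in; f_ty = M·x/J = 1.885 kip/in.
Resultant f_max = √[f_tx² + (f_v + f_ty)²] = √[5.184² + (2.95 + 1.885)²] = 7.089 kip/in.
Capacity per unit length: φr_n = 0.75 × 0.6 × 100 × (0.707 × 0.4375) = 13.92 kip/in.
7.089 ≤ 13.92 → adequate.

f_max ≈ 7.09 kip/in; adequate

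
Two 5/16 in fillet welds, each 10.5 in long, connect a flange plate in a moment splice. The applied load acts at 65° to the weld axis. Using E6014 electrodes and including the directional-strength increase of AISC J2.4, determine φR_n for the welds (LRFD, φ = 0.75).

φR_n ≈ 179 kips

E60XX → F_EXX = 60 ksi.
t_e = 0.707 × 0.3125 = 0.2209 in; A_we = 0.2209 × 21 = 4.64 in².
Directional factor: 1.0 + 0.5 sin^1.5(65°) = 1.431.
F_nw = 0.6 × 60 × 1.431 = 51.53 ksi.
φR_n = 0.75 × 51.53 × 4.64 = 179.3 kips.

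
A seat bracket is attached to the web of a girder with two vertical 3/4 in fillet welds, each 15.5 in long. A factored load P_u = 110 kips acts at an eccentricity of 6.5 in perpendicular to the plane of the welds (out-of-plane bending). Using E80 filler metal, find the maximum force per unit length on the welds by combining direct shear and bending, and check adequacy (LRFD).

E80XX → F_EXX = 80 ksi.
L_w = 2 × 15.5 = 31 in; section modulus (unit throat) S = 2 × L²/6 = 80.08 in².
Direct shear f_v = P/L_w = 110/31 = 3.548 kip/in.
Moment M = P × e = 110 × 6.5 = 715 kip·in; bending f_b = M/S = 8.928 kip/in.
f_max = √(f_v² + f_b²) = √(3.548² + 8.928²) = 9.607 kip/in.
φr_n = 0.75 × 0.6 × 80 × (0.707 × 0.75) = 19.09 kip/in → adequate.

f_max ≈ 9.61 kip/in; adequate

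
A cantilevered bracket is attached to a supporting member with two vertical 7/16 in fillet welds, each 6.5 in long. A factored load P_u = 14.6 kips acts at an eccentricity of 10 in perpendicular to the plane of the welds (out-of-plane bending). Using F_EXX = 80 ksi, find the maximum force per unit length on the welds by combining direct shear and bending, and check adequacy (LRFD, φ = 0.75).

f_max ≈ 10.4 kip/in; adequate

L_w = 2 × 6.5 = 13 in; section modulus (unit throat) S = 2 × L²/6 = 14.08 in².
Direct shear f_v = P/L_w = 14.6/13 = 1.123 kip/in.
Moment M = P × e = 14.6 × 10 = 146 kip·in; bending f_b = M/S = 10.37 kip/in.
f_max = √(f_v² + f_b²) = √(1.123² + 10.37²) = 10.43 kip/in.
φr_n = 0.75 × 0.6 × 80 × (0.707 × 0.4375) = 11.14 kip/in → adequate.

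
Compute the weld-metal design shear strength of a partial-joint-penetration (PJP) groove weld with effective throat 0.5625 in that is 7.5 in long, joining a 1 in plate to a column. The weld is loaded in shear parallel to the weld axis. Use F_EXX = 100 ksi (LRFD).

Effective throat (given) t_e = 0.5625 in.
A_we = 0.5625 × 7.5 = 4.219 in².
F_nw = 0.6 F_EXX = 60 ksi.
φR_n = 0.75 × 60 × 4.219 = 189.8 kip.

φR_n ≈ 190 kip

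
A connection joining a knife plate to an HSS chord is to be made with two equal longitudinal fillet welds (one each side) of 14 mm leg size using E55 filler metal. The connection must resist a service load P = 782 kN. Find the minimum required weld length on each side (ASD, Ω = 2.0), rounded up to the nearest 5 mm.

E55XX → F_EXX = 550 MPa.
Throat t_e = 0.707 × 14 = 9.898 mm.
r_n/Ω = (0.6 × 550 × 9.898) / 2.0 = 1633 N/mm = 1.633 kN/mm.
L_req = P / (r_n/Ω) = 782 / 1.633 = 478.8 mm total.
Per side: 478.8 / 2 = 239.4 mm.
Round up → use L = 240 mm on each side.

L = 240 mm on each side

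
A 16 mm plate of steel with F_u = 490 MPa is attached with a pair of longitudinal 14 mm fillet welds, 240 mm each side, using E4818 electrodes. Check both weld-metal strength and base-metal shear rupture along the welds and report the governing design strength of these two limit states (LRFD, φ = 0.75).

E48XX → F_EXX = 480 MPa.
t_e = 0.707 × 14 = 9.898 mm; L = 480 mm.
Weld metal: φR_n = 0.75 × 0.6 × 480 × 9.898 × 480 × 10⁻³ = 1026 kN.
Base metal (shear rupture): φR_n = 0.75 × 0.6 × 490 × 16 × 480 × 10⁻³ = 1693 kN.
Governing: weld metal.

φR_n ≈ 1030 kN (weld metal governs)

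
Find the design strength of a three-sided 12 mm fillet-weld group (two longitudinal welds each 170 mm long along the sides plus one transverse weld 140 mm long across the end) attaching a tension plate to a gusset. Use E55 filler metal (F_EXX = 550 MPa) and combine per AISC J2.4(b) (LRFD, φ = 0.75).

t_e = 0.707 × 12 = 8.484 mm.
R_nwl = 0.6 × 550 × 8.484 × 340 × 10⁻³ = 951.9 kN (longitudinal, 2 welds).
R_nwt = 0.6 × 550 × 8.484 × 140 × 10⁻³ = 392 kN (transverse, base value).
(i) R_nwl + R_nwt = 1344 kN; (ii) 0.85 R_nwl + 1.5 R_nwt = 1397 kN.
R_n = max = 1397 kN [governs: (ii)]; φR_n = 1048 kN.

φR_n ≈ 1050 kN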